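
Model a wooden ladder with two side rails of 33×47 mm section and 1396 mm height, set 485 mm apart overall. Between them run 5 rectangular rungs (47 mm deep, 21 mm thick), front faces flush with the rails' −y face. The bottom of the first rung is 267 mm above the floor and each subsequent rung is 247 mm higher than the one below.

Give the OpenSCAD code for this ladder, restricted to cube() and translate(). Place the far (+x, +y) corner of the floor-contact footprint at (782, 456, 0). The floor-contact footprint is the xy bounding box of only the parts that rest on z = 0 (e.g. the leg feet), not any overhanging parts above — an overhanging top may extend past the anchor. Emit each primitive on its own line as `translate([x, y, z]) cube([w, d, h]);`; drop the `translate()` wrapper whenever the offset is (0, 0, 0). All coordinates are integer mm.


translate([297, 409, 0]) cube([33, 47, 1396]);
translate([749, 409, 0]) cube([33, 47, 1396]);
translate([330, 409, 267]) cube([419, 47, 21]);
translate([330, 409, 514]) cube([419, 47, 21]);
translate([330, 409, 761]) cube([419, 47, 21]);
translate([330, 409, 1008]) cube([419, 47, 21]);
translate([330, 409, 1255]) cube([419, 47, 21]);


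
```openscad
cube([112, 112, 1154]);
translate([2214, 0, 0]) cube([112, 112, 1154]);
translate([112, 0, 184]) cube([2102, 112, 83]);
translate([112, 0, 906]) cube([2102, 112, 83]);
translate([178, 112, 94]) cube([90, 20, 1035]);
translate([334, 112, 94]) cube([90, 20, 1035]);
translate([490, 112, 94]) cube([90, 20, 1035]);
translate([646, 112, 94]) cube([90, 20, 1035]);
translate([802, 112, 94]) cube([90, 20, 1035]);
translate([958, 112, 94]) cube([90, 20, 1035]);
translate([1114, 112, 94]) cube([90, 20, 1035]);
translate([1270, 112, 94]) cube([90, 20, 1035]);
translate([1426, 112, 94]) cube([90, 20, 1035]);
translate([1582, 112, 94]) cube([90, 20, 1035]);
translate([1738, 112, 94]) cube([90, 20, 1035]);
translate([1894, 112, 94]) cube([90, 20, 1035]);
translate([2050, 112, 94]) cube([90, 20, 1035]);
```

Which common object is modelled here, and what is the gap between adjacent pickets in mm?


A fence section. The picket gap is 66 mm.

Two posts, two rails, 13 pickets — a fence section. Span 2102 mm holds 13 pickets of 90 mm with 14 equal gaps: ⌊(2102 − 13·90) / 14⌋ = 66 mm.


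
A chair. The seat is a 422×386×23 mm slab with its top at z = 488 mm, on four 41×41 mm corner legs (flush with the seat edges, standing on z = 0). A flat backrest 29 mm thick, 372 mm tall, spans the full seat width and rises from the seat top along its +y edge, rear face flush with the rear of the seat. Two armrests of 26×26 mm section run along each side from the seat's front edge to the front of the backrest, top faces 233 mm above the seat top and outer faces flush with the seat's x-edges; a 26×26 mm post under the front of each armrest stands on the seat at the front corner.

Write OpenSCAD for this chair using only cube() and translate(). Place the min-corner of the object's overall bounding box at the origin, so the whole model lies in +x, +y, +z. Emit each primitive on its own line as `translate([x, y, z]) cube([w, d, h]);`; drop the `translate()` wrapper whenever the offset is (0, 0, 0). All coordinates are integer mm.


translate([0, 0, 465]) cube([422, 386, 23]);
cube([41, 41, 465]);
translate([381, 0, 0]) cube([41, 41, 465]);
translate([0, 345, 0]) cube([41, 41, 465]);
translate([381, 345, 0]) cube([41, 41, 465]);
translate([0, 357, 488]) cube([422, 29, 372]);
translate([0, 0, 695]) cube([26, 357, 26]);
translate([396, 0, 695]) cube([26, 357, 26]);
translate([0, 0, 488]) cube([26, 26, 207]);
translate([396, 0, 488]) cube([26, 26, 207]);


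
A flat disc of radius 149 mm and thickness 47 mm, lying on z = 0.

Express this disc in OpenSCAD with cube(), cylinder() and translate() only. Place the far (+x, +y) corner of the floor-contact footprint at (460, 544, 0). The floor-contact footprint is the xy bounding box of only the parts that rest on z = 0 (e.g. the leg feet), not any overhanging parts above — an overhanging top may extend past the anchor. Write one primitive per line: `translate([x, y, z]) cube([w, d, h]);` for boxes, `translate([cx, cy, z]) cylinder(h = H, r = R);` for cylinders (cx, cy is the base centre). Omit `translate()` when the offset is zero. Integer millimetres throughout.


translate([311, 395, 0]) cylinder(h = 47, r = 149);


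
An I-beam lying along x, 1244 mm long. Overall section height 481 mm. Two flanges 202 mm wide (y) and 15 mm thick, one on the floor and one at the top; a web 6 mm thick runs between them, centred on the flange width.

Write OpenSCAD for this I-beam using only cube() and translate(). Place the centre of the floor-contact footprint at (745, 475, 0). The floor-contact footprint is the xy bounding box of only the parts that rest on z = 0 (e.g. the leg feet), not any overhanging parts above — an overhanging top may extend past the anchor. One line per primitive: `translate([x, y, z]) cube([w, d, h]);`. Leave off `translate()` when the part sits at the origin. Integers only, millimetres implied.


translate([123, 374, 0]) cube([1244, 202, 15]);
translate([123, 472, 15]) cube([1244, 6, 451]);
translate([123, 374, 466]) cube([1244, 202, 15]);


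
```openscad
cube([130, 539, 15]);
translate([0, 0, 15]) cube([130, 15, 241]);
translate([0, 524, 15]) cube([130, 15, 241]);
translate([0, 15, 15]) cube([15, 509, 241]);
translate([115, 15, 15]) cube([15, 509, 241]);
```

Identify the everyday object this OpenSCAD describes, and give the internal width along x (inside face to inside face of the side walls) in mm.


An open box. The internal width is 100 mm.

A 130×539 base slab with four walls standing on it — an open box. The base is 130 mm wide and the walls are 15 mm thick, so the internal width is 130 − 2 × 15 = 100 mm.


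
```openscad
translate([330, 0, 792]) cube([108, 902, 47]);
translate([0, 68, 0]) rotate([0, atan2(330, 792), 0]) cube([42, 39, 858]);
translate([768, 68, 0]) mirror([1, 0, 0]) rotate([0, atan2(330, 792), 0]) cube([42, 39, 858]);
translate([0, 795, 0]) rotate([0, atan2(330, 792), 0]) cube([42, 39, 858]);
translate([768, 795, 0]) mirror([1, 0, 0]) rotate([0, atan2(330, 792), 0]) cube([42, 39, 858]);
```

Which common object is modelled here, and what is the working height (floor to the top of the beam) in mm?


A sawhorse. The overall height is 839 mm.

A beam across two mirrored pairs of raked legs — a sawhorse. The beam's underside is at z = 792 (matching the legs' vertical rise in atan2(330, 792)) and the beam is 47 mm tall, so its top is at 792 + 47 = 839 mm. The raked legs top out at the beam's underside, so that is the highest point.


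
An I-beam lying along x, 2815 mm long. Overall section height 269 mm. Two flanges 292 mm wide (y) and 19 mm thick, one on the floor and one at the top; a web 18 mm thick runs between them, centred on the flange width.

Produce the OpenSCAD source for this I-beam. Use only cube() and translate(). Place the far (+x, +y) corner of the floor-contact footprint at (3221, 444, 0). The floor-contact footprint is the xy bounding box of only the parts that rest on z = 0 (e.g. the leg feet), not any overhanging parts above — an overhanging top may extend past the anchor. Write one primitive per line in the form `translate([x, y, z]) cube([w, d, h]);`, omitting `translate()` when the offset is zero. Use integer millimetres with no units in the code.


translate([406, 152, 0]) cube([2815, 292, 19]);
translate([406, 289, 19]) cube([2815, 18, 231]);
translate([406, 152, 250]) cube([2815, 292, 19]);


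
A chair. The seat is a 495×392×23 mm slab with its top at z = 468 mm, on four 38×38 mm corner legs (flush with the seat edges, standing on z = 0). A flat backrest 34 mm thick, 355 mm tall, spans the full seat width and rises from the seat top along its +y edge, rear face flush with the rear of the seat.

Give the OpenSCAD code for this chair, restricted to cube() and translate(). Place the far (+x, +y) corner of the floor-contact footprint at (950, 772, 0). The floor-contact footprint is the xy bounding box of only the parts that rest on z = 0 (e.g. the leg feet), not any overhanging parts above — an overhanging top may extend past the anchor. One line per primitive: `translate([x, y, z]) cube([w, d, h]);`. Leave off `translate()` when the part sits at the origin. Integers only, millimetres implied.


translate([455, 380, 445]) cube([495, 392, 23]);
translate([455, 380, 0]) cube([38, 38, 445]);
translate([912, 380, 0]) cube([38, 38, 445]);
translate([455, 734, 0]) cube([38, 38, 445]);
translate([912, 734, 0]) cube([38, 38, 445]);
translate([455, 738, 468]) cube([495, 34, 355]);


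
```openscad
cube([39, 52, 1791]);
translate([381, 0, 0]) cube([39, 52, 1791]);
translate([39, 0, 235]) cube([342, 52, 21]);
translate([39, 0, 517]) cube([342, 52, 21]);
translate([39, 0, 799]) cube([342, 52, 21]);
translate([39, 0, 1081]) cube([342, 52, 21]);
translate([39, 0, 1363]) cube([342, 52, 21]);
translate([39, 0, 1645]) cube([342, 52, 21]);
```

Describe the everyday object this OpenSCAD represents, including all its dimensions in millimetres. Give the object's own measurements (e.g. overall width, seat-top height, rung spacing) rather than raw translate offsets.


A straight ladder. Two 39×52 mm vertical rails, 1791 mm tall, stand 420 mm apart (outside-to-outside) with their front faces coplanar on the −y side. 6 rungs, each 52 mm deep and 21 mm tall, span between the inner faces of the rails, front faces flush with the rails. The lowest rung's underside is at z = 235 mm and rungs are spaced 282 mm apart (underside to underside).


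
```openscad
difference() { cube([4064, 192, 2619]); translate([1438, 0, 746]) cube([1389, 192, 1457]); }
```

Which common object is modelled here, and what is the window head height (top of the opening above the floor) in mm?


A wall with a window opening. The window head height is 2203 mm.

A wall with a rectangular opening subtracted — a window. Sill at z = 746, opening 1457 mm tall, so the head is at 746 + 1457 = 2203 mm.


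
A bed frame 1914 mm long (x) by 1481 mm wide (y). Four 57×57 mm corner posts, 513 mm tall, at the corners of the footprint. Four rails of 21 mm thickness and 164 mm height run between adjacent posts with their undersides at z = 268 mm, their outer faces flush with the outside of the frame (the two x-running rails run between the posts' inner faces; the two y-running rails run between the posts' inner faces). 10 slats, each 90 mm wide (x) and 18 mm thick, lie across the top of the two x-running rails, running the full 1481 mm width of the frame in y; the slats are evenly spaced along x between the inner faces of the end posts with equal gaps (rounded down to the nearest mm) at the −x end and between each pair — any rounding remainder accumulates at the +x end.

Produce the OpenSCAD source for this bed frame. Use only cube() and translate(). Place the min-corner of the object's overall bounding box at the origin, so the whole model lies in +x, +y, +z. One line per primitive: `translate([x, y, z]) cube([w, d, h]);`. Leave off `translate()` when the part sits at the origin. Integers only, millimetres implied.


cube([57, 57, 513]);
translate([0, 1424, 0]) cube([57, 57, 513]);
translate([1857, 0, 0]) cube([57, 57, 513]);
translate([1857, 1424, 0]) cube([57, 57, 513]);
translate([57, 0, 268]) cube([1800, 21, 164]);
translate([57, 1460, 268]) cube([1800, 21, 164]);
translate([0, 57, 268]) cube([21, 1367, 164]);
translate([1893, 57, 268]) cube([21, 1367, 164]);
translate([138, 0, 432]) cube([90, 1481, 18]);
translate([309, 0, 432]) cube([90, 1481, 18]);
translate([480, 0, 432]) cube([90, 1481, 18]);
translate([651, 0, 432]) cube([90, 1481, 18]);
translate([822, 0, 432]) cube([90, 1481, 18]);
translate([993, 0, 432]) cube([90, 1481, 18]);
translate([1164, 0, 432]) cube([90, 1481, 18]);
translate([1335, 0, 432]) cube([90, 1481, 18]);
translate([1506, 0, 432]) cube([90, 1481, 18]);
translate([1677, 0, 432]) cube([90, 1481, 18]);


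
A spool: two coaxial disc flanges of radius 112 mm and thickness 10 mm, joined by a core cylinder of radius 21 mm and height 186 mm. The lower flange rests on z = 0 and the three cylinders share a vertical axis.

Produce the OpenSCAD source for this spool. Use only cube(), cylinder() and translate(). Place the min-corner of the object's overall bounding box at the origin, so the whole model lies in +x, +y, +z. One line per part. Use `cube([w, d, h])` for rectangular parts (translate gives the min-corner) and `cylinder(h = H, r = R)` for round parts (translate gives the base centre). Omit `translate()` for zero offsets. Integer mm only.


translate([112, 112, 0]) cylinder(h = 10, r = 112);
translate([112, 112, 10]) cylinder(h = 186, r = 21);
translate([112, 112, 196]) cylinder(h = 10, r = 112);


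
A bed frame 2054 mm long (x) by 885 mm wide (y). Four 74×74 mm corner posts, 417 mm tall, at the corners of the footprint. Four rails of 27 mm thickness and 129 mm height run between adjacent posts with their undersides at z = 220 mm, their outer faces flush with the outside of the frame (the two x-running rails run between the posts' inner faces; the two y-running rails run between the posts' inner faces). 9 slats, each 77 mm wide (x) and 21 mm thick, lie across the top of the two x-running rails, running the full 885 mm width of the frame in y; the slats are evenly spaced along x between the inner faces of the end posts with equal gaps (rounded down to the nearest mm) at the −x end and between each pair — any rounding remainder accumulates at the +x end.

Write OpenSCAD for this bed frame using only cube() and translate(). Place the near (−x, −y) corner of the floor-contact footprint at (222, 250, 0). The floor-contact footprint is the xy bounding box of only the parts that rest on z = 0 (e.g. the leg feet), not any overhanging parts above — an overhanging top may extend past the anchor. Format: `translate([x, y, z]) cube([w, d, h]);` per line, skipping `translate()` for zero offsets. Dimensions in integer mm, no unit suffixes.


translate([222, 250, 0]) cube([74, 74, 417]);
translate([222, 1061, 0]) cube([74, 74, 417]);
translate([2202, 250, 0]) cube([74, 74, 417]);
translate([2202, 1061, 0]) cube([74, 74, 417]);
translate([296, 250, 220]) cube([1906, 27, 129]);
translate([296, 1108, 220]) cube([1906, 27, 129]);
translate([222, 324, 220]) cube([27, 737, 129]);
translate([2249, 324, 220]) cube([27, 737, 129]);
translate([417, 250, 349]) cube([77, 885, 21]);
translate([615, 250, 349]) cube([77, 885, 21]);
translate([813, 250, 349]) cube([77, 885, 21]);
translate([1011, 250, 349]) cube([77, 885, 21]);
translate([1209, 250, 349]) cube([77, 885, 21]);
translate([1407, 250, 349]) cube([77, 885, 21]);
translate([1605, 250, 349]) cube([77, 885, 21]);
translate([1803, 250, 349]) cube([77, 885, 21]);
translate([2001, 250, 349]) cube([77, 885, 21]);


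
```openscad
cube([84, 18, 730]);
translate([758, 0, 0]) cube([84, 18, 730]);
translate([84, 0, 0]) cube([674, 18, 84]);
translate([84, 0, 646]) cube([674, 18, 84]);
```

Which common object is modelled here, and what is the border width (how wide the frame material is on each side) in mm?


A picture frame. The border width is 84 mm.

Four thin pieces enclosing a rectangular opening — a picture frame. The two full-height stiles are 730 mm tall; the top rail sits at z = 646 and is 84 mm tall, so the border above the opening is 730 − 646 = 84 mm, matching the stile x-width.


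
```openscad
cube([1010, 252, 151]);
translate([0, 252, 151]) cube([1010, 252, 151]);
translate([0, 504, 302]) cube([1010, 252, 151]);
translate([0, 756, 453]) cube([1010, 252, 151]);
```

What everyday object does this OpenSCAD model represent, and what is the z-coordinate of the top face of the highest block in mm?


A staircase. The total rise is 604 mm.

4 identical blocks, each offset up and back from the previous — a staircase. Each step is 151 mm tall and there are 4 of them, so the total rise is 4 × 151 = 604 mm.


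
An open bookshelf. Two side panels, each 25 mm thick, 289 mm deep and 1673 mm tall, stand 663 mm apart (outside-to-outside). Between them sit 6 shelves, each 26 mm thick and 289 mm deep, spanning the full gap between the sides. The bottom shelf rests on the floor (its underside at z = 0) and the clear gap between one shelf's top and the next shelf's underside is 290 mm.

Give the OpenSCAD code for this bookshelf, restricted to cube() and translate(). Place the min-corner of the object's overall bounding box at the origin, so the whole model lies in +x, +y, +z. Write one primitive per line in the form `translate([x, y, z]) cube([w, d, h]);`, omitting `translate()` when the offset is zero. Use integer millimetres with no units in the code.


cube([25, 289, 1673]);
translate([638, 0, 0]) cube([25, 289, 1673]);
translate([25, 0, 0]) cube([613, 289, 26]);
translate([25, 0, 316]) cube([613, 289, 26]);
translate([25, 0, 632]) cube([613, 289, 26]);
translate([25, 0, 948]) cube([613, 289, 26]);
translate([25, 0, 1264]) cube([613, 289, 26]);
translate([25, 0, 1580]) cube([613, 289, 26]);


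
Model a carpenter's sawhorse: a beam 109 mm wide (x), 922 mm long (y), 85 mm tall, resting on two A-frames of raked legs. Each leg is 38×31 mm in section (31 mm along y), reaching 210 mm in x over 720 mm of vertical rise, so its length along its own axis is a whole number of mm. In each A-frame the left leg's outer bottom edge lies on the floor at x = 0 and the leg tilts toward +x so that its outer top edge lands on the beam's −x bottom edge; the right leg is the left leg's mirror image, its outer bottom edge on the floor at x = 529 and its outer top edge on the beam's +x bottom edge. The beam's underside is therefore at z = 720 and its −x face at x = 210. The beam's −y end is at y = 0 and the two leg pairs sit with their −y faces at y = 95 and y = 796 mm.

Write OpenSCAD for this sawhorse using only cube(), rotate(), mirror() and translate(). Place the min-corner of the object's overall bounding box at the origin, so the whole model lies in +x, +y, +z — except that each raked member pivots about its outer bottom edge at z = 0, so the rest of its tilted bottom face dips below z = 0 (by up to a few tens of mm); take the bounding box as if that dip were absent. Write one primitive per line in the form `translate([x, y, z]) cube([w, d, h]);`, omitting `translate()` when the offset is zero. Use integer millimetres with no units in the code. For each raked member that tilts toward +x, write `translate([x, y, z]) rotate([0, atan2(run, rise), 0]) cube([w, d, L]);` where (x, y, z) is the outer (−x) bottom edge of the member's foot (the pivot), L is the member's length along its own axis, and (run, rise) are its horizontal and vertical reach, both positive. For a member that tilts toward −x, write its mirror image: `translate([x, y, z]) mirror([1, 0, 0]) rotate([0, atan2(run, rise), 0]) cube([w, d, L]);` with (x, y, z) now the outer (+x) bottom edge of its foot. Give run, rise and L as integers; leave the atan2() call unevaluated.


translate([210, 0, 720]) cube([109, 922, 85]);
translate([0, 95, 0]) rotate([0, atan2(210, 720), 0]) cube([38, 31, 750]);
translate([529, 95, 0]) mirror([1, 0, 0]) rotate([0, atan2(210, 720), 0]) cube([38, 31, 750]);
translate([0, 796, 0]) rotate([0, atan2(210, 720), 0]) cube([38, 31, 750]);
translate([529, 796, 0]) mirror([1, 0, 0]) rotate([0, atan2(210, 720), 0]) cube([38, 31, 750]);


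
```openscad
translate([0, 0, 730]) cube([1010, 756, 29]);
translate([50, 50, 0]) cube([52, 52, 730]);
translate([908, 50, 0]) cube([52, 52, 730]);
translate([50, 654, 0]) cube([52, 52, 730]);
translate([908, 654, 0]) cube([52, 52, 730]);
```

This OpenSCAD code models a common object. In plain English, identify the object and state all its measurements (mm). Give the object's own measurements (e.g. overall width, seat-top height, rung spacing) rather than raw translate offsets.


A table: top 1010 mm (x) × 756 mm (y), 29 mm thick, upper face at z = 759 mm, on four 52×52 mm square legs, each inset 50 mm from the nearest pair of top edges from z = 0 to the bottom of the top.


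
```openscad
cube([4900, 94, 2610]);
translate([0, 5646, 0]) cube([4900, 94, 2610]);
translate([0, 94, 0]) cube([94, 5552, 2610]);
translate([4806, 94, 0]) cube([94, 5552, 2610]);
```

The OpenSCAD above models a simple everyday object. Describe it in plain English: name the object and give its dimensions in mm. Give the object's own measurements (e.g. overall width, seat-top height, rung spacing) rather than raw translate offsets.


The wall frame of a small rectangular building: four walls, each 2610 mm tall and 94 mm thick, enclosing a footprint 4900 mm (x) by 5740 mm (y) outside-to-outside, with no floor or roof. The front and back walls (the −y and +y sides) span the full width; the two side walls fit between them.


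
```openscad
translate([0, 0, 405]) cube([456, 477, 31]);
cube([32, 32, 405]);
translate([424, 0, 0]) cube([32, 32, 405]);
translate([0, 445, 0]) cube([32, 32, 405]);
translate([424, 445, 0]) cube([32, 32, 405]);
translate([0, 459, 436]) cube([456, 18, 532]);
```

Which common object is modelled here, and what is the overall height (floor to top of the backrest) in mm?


A chair. The overall height is 968 mm.

A slab on four corner posts with a tall panel at the back — a chair. The seat slab sits at z = 405 with thickness 31, and the 532 mm backrest starts at the seat top, so the overall height is 405 + 31 + 532 = 968 mm.


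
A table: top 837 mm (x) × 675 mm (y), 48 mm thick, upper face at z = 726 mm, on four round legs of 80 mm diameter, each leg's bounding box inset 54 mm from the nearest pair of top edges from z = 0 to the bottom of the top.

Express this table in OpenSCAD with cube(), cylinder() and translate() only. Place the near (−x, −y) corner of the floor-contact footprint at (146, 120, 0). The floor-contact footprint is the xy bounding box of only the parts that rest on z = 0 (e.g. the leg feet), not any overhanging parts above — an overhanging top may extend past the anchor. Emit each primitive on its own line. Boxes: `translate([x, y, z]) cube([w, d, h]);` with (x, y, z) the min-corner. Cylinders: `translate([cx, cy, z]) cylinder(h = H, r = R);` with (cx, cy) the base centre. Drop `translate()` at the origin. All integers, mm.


translate([92, 66, 678]) cube([837, 675, 48]);
translate([186, 160, 0]) cylinder(h = 678, r = 40);
translate([835, 160, 0]) cylinder(h = 678, r = 40);
translate([186, 647, 0]) cylinder(h = 678, r = 40);
translate([835, 647, 0]) cylinder(h = 678, r = 40);


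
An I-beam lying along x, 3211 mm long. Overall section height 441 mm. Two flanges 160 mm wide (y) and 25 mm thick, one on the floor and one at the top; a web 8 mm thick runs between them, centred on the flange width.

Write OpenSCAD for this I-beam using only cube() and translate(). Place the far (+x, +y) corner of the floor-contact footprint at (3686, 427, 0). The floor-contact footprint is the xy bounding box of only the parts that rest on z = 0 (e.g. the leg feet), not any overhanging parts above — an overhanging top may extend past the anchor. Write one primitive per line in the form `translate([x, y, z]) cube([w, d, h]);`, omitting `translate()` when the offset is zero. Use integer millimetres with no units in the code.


translate([475, 267, 0]) cube([3211, 160, 25]);
translate([475, 343, 25]) cube([3211, 8, 391]);
translate([475, 267, 416]) cube([3211, 160, 25]);


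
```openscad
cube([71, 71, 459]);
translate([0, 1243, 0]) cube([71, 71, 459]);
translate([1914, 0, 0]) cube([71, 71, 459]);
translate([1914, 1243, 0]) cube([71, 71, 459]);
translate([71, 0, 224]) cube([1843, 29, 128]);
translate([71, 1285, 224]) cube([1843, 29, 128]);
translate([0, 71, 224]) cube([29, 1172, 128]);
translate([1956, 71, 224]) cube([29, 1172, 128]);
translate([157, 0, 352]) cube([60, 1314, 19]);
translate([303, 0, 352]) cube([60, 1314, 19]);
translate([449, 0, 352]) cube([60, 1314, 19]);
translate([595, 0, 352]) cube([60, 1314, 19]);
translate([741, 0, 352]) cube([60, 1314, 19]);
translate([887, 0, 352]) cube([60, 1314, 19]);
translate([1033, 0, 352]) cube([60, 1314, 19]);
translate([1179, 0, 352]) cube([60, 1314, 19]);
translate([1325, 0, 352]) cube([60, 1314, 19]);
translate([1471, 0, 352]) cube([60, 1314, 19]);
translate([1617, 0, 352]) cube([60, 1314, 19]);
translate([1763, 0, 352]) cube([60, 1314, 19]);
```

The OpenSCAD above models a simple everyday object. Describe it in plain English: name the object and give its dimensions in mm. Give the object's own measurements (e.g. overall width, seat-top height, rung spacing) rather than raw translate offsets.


A bed frame 1985 mm long (x) by 1314 mm wide (y). Four 71×71 mm corner posts, 459 mm tall, at the corners of the footprint. Four rails of 29 mm thickness and 128 mm height run between adjacent posts with their undersides at z = 224 mm, their outer faces flush with the outside of the frame (the two x-running rails run between the posts' inner faces; the two y-running rails run between the posts' inner faces). 12 slats, each 60 mm wide (x) and 19 mm thick, lie across the top of the two x-running rails, running the full 1314 mm width of the frame in y; along x they sit between the end posts with a 86 mm gap after the −x posts and between neighbouring slats, leaving 91 mm before the +x posts.


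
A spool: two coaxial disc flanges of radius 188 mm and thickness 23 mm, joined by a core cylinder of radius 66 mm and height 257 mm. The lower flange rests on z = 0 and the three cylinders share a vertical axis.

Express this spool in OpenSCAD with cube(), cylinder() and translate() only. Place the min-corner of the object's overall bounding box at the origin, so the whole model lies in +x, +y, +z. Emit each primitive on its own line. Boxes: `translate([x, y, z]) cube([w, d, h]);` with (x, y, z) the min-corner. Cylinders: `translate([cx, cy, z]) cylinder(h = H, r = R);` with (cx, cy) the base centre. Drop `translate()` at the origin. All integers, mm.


translate([188, 188, 0]) cylinder(h = 23, r = 188);
translate([188, 188, 23]) cylinder(h = 257, r = 66);
translate([188, 188, 280]) cylinder(h = 23, r = 188);


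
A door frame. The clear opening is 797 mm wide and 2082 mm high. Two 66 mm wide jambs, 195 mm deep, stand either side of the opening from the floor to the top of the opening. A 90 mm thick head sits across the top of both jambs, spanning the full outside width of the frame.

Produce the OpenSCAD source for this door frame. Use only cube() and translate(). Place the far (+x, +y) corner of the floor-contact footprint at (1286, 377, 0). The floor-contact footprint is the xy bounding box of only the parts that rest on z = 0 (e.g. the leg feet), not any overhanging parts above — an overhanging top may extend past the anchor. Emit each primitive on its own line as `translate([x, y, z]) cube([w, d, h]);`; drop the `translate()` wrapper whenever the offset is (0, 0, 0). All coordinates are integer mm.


translate([357, 182, 0]) cube([66, 195, 2082]);
translate([1220, 182, 0]) cube([66, 195, 2082]);
translate([357, 182, 2082]) cube([929, 195, 90]);


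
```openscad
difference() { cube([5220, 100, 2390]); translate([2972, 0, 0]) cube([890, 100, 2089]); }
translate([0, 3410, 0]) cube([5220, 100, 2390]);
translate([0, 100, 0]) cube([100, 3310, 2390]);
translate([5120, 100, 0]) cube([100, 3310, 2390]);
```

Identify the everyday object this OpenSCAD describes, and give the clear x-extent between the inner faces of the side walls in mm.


A single room. The interior width is 5020 mm.

Four walls enclosing a rectangle with a door in the front wall — a room. Outside width 5220 minus two 100 mm walls gives 5020 mm.


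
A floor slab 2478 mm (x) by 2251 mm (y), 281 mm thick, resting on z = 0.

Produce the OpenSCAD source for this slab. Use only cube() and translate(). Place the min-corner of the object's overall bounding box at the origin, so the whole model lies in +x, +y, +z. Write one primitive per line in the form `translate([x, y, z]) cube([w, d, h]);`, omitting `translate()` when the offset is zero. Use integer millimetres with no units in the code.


cube([2478, 2251, 281]);


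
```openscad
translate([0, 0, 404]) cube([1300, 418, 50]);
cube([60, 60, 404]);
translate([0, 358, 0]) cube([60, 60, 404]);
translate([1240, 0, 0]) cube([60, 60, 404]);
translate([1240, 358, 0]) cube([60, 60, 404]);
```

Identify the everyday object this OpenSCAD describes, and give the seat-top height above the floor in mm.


A bench. The seat-top height is 454 mm.

A long slab on four corner posts — a bench. The slab sits at z = 404 with thickness 50, so the top is 404 + 50 = 454 mm.


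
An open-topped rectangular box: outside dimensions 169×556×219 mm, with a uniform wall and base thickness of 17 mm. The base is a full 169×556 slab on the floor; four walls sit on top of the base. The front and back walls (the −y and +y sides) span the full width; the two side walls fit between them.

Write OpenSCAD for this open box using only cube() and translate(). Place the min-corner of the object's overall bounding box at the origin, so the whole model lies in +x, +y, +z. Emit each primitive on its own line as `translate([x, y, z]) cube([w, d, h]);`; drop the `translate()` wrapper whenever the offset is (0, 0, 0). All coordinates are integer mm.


cube([169, 556, 17]);
translate([0, 0, 17]) cube([169, 17, 202]);
translate([0, 539, 17]) cube([169, 17, 202]);
translate([0, 17, 17]) cube([17, 522, 202]);
translate([152, 17, 17]) cube([17, 522, 202]);


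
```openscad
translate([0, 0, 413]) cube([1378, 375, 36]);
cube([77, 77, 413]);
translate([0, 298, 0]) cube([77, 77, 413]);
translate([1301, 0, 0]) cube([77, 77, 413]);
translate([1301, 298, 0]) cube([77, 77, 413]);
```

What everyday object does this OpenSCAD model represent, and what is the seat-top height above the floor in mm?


A bench. The seat-top height is 449 mm.

A long slab on four corner posts — a bench. The slab sits at z = 413 with thickness 36, so the top is 413 + 36 = 449 mm.


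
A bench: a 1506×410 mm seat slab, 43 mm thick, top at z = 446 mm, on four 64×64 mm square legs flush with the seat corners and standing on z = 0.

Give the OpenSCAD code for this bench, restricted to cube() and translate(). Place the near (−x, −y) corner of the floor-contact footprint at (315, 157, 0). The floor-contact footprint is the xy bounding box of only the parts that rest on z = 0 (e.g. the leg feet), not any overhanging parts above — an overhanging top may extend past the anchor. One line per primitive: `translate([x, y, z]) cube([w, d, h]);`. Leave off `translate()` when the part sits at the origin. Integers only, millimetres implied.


translate([315, 157, 403]) cube([1506, 410, 43]);
translate([315, 157, 0]) cube([64, 64, 403]);
translate([315, 503, 0]) cube([64, 64, 403]);
translate([1757, 157, 0]) cube([64, 64, 403]);
translate([1757, 503, 0]) cube([64, 64, 403]);


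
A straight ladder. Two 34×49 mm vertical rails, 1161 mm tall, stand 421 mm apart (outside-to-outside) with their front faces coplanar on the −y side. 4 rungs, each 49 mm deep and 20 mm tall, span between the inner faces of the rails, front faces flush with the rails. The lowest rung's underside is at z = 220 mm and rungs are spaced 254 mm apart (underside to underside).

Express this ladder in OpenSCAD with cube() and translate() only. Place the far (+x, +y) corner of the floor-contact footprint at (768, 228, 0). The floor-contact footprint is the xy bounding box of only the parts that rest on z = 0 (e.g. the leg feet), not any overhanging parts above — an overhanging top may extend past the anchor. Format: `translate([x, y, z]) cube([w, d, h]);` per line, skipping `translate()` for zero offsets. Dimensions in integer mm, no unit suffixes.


translate([347, 179, 0]) cube([34, 49, 1161]);
translate([734, 179, 0]) cube([34, 49, 1161]);
translate([381, 179, 220]) cube([353, 49, 20]);
translate([381, 179, 474]) cube([353, 49, 20]);
translate([381, 179, 728]) cube([353, 49, 20]);
translate([381, 179, 982]) cube([353, 49, 20]);


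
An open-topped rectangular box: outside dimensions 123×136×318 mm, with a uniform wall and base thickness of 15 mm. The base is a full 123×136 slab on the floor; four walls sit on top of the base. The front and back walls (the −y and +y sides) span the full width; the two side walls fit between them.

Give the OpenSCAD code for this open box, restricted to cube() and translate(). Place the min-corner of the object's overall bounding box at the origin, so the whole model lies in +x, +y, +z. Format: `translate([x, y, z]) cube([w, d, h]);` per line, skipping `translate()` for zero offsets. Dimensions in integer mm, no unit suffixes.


cube([123, 136, 15]);
translate([0, 0, 15]) cube([123, 15, 303]);
translate([0, 121, 15]) cube([123, 15, 303]);
translate([0, 15, 15]) cube([15, 106, 303]);
translate([108, 15, 15]) cube([15, 106, 303]);


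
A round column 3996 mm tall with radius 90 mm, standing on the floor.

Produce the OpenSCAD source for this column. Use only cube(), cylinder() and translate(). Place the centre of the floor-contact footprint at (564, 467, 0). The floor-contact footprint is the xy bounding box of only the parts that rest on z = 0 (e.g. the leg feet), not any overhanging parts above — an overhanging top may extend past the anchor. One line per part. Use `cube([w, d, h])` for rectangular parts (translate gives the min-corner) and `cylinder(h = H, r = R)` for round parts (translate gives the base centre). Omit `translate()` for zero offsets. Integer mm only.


translate([564, 467, 0]) cylinder(h = 3996, r = 90);


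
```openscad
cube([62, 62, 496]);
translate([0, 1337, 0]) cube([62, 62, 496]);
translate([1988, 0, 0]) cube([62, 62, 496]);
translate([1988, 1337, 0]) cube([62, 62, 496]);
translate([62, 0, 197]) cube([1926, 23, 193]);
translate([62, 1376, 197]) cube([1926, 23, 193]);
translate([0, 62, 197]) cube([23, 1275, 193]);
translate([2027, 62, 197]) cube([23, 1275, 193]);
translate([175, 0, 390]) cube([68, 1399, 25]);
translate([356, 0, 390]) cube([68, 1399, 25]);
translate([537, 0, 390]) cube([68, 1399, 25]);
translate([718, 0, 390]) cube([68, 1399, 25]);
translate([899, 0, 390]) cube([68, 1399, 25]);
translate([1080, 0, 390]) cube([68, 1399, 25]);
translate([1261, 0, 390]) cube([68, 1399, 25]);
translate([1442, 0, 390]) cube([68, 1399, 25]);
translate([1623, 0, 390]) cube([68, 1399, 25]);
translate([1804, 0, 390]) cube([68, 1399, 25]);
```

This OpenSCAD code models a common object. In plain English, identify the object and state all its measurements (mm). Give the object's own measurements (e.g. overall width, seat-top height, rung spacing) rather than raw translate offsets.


A bed frame 2050 mm long (x) by 1399 mm wide (y). Four 62×62 mm corner posts, 496 mm tall, at the corners of the footprint. Four rails of 23 mm thickness and 193 mm height run between adjacent posts with their undersides at z = 197 mm, their outer faces flush with the outside of the frame (the two x-running rails run between the posts' inner faces; the two y-running rails run between the posts' inner faces). 10 slats, each 68 mm wide (x) and 25 mm thick, lie across the top of the two x-running rails, running the full 1399 mm width of the frame in y; along x they sit between the end posts with a 113 mm gap after the −x posts and between neighbouring slats, leaving 116 mm before the +x posts.


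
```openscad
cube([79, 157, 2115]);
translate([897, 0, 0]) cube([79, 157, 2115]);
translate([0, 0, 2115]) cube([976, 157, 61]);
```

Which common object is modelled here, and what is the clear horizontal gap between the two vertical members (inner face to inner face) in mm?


A door frame. The clear opening width is 818 mm.

Two 2115 mm tall posts with a header on top — a door frame. The left jamb is 79 mm wide at x = 0; the right jamb starts at x = 897. The clear opening is 897 − 79 = 818 mm.


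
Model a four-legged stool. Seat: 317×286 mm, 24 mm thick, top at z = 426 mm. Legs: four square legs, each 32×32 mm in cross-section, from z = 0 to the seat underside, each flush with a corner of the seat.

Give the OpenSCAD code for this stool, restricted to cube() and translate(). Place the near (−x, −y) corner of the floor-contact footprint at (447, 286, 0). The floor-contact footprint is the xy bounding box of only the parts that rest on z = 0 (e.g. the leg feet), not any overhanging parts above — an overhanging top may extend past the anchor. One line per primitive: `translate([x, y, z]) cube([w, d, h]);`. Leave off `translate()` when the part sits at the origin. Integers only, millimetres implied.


translate([447, 286, 402]) cube([317, 286, 24]);
translate([447, 286, 0]) cube([32, 32, 402]);
translate([732, 286, 0]) cube([32, 32, 402]);
translate([447, 540, 0]) cube([32, 32, 402]);
translate([732, 540, 0]) cube([32, 32, 402]);


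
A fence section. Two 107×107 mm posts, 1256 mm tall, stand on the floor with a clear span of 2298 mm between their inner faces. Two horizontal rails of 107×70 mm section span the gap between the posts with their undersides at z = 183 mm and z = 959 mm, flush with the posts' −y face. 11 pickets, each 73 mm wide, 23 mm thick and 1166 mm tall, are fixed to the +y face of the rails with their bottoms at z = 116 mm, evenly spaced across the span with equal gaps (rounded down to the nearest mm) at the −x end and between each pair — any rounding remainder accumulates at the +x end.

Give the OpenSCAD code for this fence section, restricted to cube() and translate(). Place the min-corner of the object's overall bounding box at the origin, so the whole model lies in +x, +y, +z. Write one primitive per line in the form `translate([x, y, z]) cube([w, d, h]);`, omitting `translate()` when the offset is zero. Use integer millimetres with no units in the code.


cube([107, 107, 1256]);
translate([2405, 0, 0]) cube([107, 107, 1256]);
translate([107, 0, 183]) cube([2298, 107, 70]);
translate([107, 0, 959]) cube([2298, 107, 70]);
translate([231, 107, 116]) cube([73, 23, 1166]);
translate([428, 107, 116]) cube([73, 23, 1166]);
translate([625, 107, 116]) cube([73, 23, 1166]);
translate([822, 107, 116]) cube([73, 23, 1166]);
translate([1019, 107, 116]) cube([73, 23, 1166]);
translate([1216, 107, 116]) cube([73, 23, 1166]);
translate([1413, 107, 116]) cube([73, 23, 1166]);
translate([1610, 107, 116]) cube([73, 23, 1166]);
translate([1807, 107, 116]) cube([73, 23, 1166]);
translate([2004, 107, 116]) cube([73, 23, 1166]);
translate([2201, 107, 116]) cube([73, 23, 1166]);


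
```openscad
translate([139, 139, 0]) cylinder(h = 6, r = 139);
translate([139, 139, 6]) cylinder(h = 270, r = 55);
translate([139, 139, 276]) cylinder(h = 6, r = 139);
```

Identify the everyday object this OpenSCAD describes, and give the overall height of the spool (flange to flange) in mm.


A spool. The overall height is 282 mm.

Three coaxial cylinders, large–small–large — a spool. Two 6 mm flanges and a 270 mm core give 6 + 270 + 6 = 282 mm.


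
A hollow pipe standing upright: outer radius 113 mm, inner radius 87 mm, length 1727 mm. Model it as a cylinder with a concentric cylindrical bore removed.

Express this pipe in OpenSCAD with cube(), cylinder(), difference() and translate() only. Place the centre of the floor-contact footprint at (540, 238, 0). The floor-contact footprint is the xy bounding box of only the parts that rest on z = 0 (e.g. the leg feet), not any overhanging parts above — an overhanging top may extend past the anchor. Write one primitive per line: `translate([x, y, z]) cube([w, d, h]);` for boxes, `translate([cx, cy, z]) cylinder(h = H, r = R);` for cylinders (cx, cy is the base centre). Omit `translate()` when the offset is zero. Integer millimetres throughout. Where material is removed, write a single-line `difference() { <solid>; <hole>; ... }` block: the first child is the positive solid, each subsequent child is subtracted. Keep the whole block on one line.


difference() { translate([540, 238, 0]) cylinder(h = 1727, r = 113); translate([540, 238, 0]) cylinder(h = 1727, r = 87); }


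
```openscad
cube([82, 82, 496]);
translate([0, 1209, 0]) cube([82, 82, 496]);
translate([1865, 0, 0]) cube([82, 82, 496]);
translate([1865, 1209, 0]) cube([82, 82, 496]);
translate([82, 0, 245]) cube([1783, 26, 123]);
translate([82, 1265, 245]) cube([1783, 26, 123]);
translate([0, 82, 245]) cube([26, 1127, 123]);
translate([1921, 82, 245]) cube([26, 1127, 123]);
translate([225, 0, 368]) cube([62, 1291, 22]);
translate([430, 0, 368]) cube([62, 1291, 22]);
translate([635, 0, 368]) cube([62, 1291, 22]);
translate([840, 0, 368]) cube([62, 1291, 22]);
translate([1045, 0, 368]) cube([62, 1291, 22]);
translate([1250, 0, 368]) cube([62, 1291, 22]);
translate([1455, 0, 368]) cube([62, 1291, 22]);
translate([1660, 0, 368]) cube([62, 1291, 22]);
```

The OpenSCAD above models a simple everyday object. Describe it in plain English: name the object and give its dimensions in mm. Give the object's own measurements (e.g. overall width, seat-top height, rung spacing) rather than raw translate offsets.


A bed frame 1947 mm long (x) by 1291 mm wide (y). Four 82×82 mm corner posts, 496 mm tall, at the corners of the footprint. Four rails of 26 mm thickness and 123 mm height run between adjacent posts with their undersides at z = 245 mm, their outer faces flush with the outside of the frame (the two x-running rails run between the posts' inner faces; the two y-running rails run between the posts' inner faces). 8 slats, each 62 mm wide (x) and 22 mm thick, lie across the top of the two x-running rails, running the full 1291 mm width of the frame in y; along x they sit between the end posts with a 143 mm gap after the −x posts and between neighbouring slats and before the +x posts.
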